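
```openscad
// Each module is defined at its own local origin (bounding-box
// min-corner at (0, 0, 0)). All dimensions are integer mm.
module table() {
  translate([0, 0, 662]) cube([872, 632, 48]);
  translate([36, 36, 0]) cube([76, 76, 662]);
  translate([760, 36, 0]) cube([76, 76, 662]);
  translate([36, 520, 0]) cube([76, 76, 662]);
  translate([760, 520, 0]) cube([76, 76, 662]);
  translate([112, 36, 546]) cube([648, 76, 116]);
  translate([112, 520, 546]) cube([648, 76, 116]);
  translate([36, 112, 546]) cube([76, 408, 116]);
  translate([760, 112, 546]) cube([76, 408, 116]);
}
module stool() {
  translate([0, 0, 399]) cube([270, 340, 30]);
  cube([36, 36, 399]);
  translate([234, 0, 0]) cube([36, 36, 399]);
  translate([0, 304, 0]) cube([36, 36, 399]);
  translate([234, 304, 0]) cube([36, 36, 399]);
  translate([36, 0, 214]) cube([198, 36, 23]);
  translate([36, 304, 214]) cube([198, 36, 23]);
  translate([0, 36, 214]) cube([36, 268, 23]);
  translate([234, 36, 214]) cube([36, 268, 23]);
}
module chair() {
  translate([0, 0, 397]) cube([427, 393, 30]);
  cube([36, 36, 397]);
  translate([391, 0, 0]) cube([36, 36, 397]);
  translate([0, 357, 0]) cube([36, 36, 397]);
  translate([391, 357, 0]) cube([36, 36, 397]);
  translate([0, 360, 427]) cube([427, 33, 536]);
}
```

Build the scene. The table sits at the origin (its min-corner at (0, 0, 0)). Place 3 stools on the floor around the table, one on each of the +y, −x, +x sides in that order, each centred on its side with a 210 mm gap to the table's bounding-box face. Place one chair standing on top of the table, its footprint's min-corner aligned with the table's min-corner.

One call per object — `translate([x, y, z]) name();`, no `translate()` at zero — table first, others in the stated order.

table();
translate([301, 842, 0]) stool();
translate([-480, 146, 0]) stool();
translate([1082, 146, 0]) stool();
translate([0, 0, 710]) chair();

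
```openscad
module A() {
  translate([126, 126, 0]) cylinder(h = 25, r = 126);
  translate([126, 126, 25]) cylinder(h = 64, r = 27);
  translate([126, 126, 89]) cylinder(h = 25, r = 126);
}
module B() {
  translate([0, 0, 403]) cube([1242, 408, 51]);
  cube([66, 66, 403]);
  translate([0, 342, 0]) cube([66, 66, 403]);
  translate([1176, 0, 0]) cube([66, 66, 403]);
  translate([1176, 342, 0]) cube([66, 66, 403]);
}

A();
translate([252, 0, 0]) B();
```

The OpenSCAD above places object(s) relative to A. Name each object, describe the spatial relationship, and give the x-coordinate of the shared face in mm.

A is a spool. B is a bench. The bench is against the spool's +x side, with their −y faces flush. The x-coordinate of the shared face is 252 mm.

The spool's +x face and the bench's −x face are both at x = 252 mm.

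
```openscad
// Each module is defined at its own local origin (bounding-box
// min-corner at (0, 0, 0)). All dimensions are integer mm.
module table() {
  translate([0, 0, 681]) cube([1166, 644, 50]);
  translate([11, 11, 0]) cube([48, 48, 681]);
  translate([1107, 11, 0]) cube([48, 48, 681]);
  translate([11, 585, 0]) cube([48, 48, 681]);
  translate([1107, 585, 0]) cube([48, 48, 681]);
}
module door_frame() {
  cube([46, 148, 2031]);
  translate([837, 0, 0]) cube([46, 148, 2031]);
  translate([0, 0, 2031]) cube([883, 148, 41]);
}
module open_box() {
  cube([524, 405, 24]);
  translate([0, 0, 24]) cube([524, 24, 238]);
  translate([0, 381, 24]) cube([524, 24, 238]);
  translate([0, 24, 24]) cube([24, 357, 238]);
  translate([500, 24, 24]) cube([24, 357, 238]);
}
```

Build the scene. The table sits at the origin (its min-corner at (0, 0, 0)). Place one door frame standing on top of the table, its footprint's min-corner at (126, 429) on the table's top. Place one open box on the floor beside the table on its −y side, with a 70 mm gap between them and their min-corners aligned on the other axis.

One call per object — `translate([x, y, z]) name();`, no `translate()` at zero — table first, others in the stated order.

table();
translate([126, 429, 731]) door_frame();
translate([0, -475, 0]) open_box();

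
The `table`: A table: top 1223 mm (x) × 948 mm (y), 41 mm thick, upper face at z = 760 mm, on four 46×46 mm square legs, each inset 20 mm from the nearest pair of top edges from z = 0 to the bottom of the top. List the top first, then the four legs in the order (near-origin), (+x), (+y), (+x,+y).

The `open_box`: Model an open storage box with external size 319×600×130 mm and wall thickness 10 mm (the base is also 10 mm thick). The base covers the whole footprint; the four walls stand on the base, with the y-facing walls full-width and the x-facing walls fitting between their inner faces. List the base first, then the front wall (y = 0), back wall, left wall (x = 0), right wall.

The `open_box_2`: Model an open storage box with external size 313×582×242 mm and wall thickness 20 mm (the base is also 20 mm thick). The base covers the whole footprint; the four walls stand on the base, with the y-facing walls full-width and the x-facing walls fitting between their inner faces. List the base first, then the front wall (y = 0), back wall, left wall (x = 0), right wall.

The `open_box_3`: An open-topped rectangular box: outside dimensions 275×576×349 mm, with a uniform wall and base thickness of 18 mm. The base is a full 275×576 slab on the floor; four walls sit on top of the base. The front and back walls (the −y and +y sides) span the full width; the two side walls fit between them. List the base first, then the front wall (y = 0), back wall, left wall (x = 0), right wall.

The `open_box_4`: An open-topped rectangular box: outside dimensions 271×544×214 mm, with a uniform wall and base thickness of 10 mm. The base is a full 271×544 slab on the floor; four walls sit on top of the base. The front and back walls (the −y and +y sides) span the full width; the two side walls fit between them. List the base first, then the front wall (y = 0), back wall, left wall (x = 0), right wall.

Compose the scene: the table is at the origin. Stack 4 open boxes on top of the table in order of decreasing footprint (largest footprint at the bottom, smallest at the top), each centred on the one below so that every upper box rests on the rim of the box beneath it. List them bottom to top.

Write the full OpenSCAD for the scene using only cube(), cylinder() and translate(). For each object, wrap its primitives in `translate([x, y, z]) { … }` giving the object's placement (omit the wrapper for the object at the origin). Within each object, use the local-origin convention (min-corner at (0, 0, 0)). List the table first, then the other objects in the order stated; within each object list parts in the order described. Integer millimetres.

translate([0, 0, 719]) cube([1223, 948, 41]);
translate([20, 20, 0]) cube([46, 46, 719]);
translate([1157, 20, 0]) cube([46, 46, 719]);
translate([20, 882, 0]) cube([46, 46, 719]);
translate([1157, 882, 0]) cube([46, 46, 719]);
translate([452, 174, 760]) {
  cube([319, 600, 10]);
  translate([0, 0, 10]) cube([319, 10, 120]);
  translate([0, 590, 10]) cube([319, 10, 120]);
  translate([0, 10, 10]) cube([10, 580, 120]);
  translate([309, 10, 10]) cube([10, 580, 120]);
}
translate([455, 183, 890]) {
  cube([313, 582, 20]);
  translate([0, 0, 20]) cube([313, 20, 222]);
  translate([0, 562, 20]) cube([313, 20, 222]);
  translate([0, 20, 20]) cube([20, 542, 222]);
  translate([293, 20, 20]) cube([20, 542, 222]);
}
translate([474, 186, 1132]) {
  cube([275, 576, 18]);
  translate([0, 0, 18]) cube([275, 18, 331]);
  translate([0, 558, 18]) cube([275, 18, 331]);
  translate([0, 18, 18]) cube([18, 540, 331]);
  translate([257, 18, 18]) cube([18, 540, 331]);
}
translate([476, 202, 1481]) {
  cube([271, 544, 10]);
  translate([0, 0, 10]) cube([271, 10, 204]);
  translate([0, 534, 10]) cube([271, 10, 204]);
  translate([0, 10, 10]) cube([10, 524, 204]);
  translate([261, 10, 10]) cube([10, 524, 204]);
}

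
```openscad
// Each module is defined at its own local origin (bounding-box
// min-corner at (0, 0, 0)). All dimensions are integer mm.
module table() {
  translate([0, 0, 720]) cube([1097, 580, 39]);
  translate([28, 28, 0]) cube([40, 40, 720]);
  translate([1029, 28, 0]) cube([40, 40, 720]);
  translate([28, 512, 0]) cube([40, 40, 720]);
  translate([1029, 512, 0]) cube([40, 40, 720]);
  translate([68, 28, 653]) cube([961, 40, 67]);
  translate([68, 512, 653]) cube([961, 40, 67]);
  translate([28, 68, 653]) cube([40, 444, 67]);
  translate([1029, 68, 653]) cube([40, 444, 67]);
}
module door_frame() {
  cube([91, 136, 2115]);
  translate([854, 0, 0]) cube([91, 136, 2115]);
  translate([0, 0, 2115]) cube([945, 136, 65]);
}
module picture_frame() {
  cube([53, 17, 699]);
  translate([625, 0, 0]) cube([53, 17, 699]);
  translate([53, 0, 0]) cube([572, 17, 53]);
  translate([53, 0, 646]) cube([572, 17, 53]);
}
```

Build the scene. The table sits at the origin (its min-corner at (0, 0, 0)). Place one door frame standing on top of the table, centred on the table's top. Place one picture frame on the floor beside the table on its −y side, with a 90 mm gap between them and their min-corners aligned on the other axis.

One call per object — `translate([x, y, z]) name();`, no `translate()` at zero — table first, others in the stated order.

table();
translate([76, 222, 759]) door_frame();
translate([0, -107, 0]) picture_frame();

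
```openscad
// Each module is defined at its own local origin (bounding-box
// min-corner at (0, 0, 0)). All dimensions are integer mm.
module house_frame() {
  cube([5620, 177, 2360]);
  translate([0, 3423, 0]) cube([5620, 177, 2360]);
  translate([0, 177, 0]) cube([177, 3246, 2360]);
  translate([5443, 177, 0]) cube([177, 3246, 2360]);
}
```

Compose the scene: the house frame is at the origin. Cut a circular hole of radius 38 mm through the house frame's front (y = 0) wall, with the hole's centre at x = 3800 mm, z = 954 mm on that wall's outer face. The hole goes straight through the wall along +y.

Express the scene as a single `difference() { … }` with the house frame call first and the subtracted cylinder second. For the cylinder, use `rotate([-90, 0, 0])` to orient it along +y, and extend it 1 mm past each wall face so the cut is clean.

difference() {
  house_frame();
  translate([3800, -1, 954]) rotate([-90, 0, 0]) cylinder(h = 179, r = 38);
}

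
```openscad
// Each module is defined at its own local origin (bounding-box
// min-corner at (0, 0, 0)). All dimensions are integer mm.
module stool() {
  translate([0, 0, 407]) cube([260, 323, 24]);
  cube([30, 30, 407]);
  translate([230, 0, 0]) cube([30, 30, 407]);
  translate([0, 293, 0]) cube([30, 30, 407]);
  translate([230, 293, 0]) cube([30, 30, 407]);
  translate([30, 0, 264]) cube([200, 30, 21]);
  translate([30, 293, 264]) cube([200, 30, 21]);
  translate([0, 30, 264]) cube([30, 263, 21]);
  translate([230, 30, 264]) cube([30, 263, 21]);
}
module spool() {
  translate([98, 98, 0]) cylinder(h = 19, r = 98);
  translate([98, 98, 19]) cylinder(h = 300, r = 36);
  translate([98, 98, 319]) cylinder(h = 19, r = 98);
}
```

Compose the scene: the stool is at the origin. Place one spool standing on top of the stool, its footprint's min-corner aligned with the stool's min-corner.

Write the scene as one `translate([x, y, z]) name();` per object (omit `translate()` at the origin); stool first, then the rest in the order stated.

stool();
translate([0, 0, 431]) spool();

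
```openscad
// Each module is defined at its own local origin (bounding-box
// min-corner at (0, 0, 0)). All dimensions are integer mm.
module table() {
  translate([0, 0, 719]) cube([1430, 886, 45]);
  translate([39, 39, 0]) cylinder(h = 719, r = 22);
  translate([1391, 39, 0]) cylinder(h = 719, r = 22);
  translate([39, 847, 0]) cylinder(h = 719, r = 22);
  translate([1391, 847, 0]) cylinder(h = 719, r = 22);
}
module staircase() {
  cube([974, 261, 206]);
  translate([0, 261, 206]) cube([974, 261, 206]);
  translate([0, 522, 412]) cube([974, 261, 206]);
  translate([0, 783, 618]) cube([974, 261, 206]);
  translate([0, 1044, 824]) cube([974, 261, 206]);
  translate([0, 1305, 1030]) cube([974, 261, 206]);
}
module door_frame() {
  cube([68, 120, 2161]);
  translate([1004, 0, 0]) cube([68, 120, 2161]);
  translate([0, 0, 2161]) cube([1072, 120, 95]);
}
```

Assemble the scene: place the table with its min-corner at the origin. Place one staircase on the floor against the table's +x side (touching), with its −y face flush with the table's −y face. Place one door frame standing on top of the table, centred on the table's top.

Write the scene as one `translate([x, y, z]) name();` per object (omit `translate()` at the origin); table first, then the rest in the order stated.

table();
translate([1430, 0, 0]) staircase();
translate([179, 383, 764]) door_frame();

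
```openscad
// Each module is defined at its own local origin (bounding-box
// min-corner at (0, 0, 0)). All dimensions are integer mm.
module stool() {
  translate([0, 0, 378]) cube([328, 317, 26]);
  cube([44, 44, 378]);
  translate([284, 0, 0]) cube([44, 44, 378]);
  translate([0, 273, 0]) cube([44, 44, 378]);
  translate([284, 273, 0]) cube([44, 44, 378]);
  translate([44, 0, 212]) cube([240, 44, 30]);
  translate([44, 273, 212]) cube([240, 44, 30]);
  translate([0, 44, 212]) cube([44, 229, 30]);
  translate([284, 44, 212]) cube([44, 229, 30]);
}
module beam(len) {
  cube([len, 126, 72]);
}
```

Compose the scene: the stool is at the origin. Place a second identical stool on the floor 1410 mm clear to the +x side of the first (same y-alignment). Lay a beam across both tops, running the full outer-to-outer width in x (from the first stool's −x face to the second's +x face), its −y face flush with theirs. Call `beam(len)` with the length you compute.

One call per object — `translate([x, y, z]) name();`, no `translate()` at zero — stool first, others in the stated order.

stool();
translate([1738, 0, 0]) stool();
translate([0, 0, 404]) beam(2066);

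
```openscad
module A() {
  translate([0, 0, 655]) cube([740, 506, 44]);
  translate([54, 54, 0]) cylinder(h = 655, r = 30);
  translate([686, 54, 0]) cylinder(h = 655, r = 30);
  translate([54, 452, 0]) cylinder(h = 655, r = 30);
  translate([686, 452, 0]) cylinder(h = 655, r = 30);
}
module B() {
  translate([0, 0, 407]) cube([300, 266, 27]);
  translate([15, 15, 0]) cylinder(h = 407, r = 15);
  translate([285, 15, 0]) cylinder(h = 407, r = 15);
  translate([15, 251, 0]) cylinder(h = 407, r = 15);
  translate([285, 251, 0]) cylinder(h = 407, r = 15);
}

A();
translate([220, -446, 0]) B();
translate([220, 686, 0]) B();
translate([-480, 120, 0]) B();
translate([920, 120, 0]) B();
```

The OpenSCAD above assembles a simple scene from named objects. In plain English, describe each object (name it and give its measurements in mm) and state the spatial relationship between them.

A is a rectangular dining table. The top is 740×506×44 mm with its upper surface at z = 699 mm. It stands on four round legs of 60 mm diameter, each leg's bounding box inset 24 mm from the nearest pair of top edges, running from the floor to the underside of the top.

B is a simple wooden stool: a rectangular seat 300 mm (x) by 266 mm (y), 27 mm thick, top face at z = 434 mm, on four round legs, each 30 mm in diameter. The legs rest on z = 0, each leg's axis is inset half a diameter from the nearest pair of seat edges (so the leg's bounding box is flush with the corner).

Four stools sit around the table at the −y, +y, −x, +x sides.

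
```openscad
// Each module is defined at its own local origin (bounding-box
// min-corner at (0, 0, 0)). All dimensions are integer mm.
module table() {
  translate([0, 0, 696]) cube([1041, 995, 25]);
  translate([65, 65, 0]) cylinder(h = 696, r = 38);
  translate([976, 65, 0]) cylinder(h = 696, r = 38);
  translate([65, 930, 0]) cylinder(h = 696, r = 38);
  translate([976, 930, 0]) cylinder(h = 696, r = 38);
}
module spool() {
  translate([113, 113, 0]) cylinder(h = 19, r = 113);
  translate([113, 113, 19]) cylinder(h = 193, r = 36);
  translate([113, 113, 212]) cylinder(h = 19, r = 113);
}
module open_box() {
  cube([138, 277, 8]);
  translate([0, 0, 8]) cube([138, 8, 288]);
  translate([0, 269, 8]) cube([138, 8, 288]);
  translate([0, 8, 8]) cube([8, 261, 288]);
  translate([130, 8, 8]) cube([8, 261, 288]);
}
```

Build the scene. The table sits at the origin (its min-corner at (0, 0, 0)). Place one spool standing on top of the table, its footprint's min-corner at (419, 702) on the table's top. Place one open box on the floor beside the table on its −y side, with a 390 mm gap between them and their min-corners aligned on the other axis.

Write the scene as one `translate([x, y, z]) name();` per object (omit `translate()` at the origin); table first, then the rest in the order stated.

table();
translate([419, 702, 721]) spool();
translate([0, -667, 0]) open_box();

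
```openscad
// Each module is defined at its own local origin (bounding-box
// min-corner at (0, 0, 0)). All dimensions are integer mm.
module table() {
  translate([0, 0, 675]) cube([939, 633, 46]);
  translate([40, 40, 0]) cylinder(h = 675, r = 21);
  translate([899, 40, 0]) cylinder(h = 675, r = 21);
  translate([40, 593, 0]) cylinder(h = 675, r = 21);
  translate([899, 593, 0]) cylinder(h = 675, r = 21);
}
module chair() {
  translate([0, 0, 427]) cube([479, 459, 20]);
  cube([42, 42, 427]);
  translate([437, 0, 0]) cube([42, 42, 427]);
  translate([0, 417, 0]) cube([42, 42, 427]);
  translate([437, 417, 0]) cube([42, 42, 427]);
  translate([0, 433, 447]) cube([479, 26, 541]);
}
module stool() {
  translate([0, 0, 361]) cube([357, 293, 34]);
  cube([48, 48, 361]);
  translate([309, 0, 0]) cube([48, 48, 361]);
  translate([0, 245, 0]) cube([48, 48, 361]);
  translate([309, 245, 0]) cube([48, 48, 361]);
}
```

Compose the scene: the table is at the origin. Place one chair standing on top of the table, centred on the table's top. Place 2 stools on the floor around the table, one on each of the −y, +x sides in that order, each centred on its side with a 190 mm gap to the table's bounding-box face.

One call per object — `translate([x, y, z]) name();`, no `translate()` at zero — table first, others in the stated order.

table();
translate([230, 87, 721]) chair();
translate([291, -483, 0]) stool();
translate([1129, 170, 0]) stool();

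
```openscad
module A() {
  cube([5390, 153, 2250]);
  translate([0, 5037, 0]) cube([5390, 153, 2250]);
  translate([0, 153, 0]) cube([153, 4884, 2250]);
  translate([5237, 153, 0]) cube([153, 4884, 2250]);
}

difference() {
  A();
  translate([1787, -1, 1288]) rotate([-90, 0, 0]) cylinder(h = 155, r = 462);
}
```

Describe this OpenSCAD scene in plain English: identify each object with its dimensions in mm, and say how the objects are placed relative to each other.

A is a box-shaped house frame (walls only): outside footprint 5390×5190 mm, wall height 2250 mm, wall thickness 153 mm. The two y-facing walls run the full x-width; the two x-facing walls fit between the inner faces of the y-facing walls.

The house frame has a circular hole of radius 462 mm through its front wall, centred at (x = 1787, z = 1288).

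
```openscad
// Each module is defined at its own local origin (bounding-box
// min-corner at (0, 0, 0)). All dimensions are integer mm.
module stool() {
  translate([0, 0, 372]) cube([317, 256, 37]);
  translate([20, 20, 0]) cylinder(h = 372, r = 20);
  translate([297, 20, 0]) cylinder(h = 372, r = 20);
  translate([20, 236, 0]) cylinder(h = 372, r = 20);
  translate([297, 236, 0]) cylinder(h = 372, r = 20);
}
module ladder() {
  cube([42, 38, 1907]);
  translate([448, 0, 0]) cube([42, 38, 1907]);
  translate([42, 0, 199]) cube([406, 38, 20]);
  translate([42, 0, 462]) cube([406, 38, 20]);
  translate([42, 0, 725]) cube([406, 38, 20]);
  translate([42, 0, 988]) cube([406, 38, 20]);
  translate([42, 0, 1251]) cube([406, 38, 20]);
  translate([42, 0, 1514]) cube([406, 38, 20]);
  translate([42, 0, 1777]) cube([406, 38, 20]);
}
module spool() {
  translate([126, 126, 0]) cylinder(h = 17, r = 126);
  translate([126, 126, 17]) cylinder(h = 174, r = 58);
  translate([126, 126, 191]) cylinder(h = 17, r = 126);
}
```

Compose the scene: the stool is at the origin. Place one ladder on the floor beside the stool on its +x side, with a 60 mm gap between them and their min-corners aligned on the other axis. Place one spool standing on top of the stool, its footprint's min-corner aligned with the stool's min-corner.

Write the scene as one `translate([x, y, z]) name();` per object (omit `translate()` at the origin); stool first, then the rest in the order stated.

stool();
translate([377, 0, 0]) ladder();
translate([0, 0, 409]) spool();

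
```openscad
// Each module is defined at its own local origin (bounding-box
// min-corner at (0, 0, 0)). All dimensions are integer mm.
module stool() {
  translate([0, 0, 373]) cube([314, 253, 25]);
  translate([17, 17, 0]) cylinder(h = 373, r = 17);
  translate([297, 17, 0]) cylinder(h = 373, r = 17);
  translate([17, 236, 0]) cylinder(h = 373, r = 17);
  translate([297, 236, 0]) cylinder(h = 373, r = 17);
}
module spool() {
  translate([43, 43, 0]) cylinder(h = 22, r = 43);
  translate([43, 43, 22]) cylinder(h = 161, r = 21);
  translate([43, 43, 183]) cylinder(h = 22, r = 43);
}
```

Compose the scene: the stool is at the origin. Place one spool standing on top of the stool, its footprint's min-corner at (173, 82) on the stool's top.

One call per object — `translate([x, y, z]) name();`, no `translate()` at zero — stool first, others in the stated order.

stool();
translate([173, 82, 398]) spool();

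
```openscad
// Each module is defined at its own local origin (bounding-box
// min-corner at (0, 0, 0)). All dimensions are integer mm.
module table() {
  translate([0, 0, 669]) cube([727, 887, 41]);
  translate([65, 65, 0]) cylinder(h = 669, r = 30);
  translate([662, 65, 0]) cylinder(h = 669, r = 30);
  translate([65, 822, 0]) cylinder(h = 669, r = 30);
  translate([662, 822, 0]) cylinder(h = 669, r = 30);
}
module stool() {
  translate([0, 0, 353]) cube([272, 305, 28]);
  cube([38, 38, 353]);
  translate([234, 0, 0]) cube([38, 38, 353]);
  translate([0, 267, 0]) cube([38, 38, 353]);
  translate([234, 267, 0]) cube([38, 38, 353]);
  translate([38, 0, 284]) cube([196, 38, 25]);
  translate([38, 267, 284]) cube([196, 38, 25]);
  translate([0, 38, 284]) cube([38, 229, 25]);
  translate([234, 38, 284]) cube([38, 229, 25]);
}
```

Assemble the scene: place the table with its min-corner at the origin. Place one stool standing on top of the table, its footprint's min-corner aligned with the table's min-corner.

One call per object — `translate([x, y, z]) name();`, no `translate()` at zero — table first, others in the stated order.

table();
translate([0, 0, 710]) stool();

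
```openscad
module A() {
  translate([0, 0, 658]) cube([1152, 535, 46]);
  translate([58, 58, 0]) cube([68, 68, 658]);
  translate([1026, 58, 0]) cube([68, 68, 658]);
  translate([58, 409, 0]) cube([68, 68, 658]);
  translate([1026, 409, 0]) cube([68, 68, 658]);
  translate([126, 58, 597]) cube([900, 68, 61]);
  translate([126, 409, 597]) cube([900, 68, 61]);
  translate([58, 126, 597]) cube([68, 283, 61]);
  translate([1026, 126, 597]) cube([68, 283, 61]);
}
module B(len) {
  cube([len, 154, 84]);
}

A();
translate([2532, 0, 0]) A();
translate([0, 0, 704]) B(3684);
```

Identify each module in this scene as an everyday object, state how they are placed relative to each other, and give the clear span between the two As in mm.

A is a table. B is a beam. A beam spans the tops of two tables. The clear span between the two tables is 1380 mm.

Second table starts at x = 2532; first ends at x = 1152; clear span = 2532 − 1152 = 1380 mm.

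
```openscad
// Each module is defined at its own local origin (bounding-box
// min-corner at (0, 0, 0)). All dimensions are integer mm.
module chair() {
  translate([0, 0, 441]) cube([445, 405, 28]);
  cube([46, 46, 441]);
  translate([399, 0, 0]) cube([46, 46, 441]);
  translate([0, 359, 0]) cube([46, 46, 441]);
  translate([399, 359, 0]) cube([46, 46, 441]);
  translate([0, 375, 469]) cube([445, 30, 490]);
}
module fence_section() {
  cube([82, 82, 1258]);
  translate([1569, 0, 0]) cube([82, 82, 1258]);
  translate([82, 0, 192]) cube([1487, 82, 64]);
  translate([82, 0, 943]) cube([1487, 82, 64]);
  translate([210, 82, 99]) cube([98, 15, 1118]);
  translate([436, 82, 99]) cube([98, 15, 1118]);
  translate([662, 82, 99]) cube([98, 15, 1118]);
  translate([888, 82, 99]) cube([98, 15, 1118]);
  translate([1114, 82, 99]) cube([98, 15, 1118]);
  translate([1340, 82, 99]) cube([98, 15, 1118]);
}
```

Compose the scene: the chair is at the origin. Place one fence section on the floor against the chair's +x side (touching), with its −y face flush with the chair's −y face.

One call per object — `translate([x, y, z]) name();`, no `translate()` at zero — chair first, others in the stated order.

chair();
translate([445, 0, 0]) fence_section();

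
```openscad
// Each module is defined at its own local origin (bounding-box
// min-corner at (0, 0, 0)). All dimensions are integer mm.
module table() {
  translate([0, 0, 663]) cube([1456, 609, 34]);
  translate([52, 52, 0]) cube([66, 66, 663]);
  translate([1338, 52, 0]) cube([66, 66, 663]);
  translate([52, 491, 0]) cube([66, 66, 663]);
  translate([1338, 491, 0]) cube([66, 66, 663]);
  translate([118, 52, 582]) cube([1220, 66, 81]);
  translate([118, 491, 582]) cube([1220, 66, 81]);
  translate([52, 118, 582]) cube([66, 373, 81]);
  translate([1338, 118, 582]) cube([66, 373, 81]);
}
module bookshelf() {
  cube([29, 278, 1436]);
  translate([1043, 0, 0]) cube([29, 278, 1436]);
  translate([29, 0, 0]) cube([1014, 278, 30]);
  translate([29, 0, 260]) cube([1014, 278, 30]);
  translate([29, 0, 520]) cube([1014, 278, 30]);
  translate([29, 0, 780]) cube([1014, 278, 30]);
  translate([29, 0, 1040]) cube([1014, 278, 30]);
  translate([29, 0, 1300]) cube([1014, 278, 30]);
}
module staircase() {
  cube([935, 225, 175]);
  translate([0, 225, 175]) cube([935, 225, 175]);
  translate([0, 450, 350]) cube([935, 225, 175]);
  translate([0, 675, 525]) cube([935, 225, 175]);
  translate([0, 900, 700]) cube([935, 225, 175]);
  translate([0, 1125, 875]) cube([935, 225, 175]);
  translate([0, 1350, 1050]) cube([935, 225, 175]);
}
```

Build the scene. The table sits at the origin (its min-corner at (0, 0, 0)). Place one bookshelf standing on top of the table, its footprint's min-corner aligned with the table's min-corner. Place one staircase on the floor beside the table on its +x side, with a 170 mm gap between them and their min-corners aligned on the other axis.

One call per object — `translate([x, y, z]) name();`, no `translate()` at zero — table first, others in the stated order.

table();
translate([0, 0, 697]) bookshelf();
translate([1626, 0, 0]) staircase();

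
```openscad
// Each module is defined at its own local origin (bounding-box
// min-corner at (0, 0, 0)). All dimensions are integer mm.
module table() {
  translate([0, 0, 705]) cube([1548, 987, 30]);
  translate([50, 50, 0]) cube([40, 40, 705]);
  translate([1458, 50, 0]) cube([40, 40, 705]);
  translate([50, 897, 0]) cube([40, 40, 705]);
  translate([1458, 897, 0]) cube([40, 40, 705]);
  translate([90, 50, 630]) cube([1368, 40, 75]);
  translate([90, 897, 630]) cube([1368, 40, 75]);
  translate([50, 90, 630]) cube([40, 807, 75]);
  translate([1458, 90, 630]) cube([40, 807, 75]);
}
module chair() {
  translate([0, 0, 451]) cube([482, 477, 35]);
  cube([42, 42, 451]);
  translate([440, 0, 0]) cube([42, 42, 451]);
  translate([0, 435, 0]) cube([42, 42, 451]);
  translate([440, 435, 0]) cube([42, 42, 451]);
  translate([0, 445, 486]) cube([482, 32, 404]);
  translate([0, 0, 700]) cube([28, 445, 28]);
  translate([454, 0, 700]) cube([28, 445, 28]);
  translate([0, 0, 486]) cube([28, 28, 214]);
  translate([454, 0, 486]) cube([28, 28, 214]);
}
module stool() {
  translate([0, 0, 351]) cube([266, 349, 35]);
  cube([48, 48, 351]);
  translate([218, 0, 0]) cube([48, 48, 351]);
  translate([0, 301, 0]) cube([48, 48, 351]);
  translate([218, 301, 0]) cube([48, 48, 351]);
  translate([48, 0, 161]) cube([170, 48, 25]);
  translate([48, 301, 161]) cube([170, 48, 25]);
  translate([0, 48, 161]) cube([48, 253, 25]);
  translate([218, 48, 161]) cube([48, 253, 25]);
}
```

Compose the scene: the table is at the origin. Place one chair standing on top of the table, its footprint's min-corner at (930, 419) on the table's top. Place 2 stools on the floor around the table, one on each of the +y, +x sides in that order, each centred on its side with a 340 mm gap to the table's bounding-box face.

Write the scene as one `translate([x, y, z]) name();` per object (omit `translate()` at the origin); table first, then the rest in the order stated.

table();
translate([930, 419, 735]) chair();
translate([641, 1327, 0]) stool();
translate([1888, 319, 0]) stool();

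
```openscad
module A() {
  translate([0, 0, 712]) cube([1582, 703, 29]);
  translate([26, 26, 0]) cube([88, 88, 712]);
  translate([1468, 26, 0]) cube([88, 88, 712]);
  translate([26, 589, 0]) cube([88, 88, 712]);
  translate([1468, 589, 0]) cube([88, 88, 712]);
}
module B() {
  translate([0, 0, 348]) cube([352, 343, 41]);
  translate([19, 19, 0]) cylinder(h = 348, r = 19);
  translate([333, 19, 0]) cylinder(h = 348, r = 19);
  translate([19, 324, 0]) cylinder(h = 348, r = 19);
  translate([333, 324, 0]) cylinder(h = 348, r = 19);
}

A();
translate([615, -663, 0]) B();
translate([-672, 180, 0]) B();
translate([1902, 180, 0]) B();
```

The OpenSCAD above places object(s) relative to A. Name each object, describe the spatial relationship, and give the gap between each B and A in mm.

A is a table. B is a stool. Three stools sit around the table at the −y, −x, +x sides. The gap between each stool and the table is 320 mm.

Each stool's nearest face is 320 mm from the table's bounding box.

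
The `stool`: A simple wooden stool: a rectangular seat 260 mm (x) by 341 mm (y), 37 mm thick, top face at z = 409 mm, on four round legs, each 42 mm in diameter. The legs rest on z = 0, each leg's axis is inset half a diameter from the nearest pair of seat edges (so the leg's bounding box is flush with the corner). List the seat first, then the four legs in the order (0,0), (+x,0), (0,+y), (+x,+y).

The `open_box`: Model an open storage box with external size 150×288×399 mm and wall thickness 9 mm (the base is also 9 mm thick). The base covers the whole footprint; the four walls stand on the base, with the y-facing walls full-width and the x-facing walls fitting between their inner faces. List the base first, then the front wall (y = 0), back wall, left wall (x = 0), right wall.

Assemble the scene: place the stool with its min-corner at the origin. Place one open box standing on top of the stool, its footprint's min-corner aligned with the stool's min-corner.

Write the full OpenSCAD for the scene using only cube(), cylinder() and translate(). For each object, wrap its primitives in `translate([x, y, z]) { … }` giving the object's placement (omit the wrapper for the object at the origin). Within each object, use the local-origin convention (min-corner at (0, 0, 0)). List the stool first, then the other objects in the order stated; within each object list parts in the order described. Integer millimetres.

translate([0, 0, 372]) cube([260, 341, 37]);
translate([21, 21, 0]) cylinder(h = 372, r = 21);
translate([239, 21, 0]) cylinder(h = 372, r = 21);
translate([21, 320, 0]) cylinder(h = 372, r = 21);
translate([239, 320, 0]) cylinder(h = 372, r = 21);
translate([0, 0, 409]) {
  cube([150, 288, 9]);
  translate([0, 0, 9]) cube([150, 9, 390]);
  translate([0, 279, 9]) cube([150, 9, 390]);
  translate([0, 9, 9]) cube([9, 270, 390]);
  translate([141, 9, 9]) cube([9, 270, 390]);
}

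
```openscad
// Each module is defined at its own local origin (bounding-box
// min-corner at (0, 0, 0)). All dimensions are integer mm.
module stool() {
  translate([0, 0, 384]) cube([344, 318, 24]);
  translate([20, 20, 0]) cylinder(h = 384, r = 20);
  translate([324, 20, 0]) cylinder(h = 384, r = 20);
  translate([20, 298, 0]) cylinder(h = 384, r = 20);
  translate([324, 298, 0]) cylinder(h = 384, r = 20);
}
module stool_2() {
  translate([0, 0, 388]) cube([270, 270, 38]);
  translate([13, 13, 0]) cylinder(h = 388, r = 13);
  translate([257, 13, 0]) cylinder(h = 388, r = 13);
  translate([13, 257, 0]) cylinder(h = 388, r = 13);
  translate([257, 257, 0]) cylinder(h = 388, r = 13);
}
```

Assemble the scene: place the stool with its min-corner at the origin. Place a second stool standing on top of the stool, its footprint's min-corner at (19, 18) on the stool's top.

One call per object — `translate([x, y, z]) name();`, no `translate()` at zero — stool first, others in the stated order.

stool();
translate([19, 18, 408]) stool_2();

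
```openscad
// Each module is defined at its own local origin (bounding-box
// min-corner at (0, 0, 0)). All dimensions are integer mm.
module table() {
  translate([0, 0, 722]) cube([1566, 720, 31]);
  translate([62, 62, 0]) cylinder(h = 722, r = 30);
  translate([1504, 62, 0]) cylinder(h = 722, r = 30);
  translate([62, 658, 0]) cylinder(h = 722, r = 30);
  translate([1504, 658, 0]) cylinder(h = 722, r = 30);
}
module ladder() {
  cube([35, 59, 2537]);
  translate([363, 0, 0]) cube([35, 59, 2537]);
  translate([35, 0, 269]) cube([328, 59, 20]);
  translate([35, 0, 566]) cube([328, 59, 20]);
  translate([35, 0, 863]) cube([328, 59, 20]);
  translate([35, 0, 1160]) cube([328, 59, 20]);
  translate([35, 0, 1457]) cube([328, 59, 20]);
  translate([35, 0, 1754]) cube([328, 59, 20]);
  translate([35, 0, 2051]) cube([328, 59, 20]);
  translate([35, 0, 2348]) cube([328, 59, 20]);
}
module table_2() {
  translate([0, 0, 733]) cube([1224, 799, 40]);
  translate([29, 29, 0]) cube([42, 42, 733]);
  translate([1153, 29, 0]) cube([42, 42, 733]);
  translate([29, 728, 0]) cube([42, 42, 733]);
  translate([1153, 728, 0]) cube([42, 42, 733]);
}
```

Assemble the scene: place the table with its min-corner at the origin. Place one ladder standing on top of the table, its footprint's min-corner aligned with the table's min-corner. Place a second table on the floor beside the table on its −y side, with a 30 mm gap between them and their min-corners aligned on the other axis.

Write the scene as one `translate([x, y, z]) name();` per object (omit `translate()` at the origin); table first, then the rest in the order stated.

table();
translate([0, 0, 753]) ladder();
translate([0, -829, 0]) table_2();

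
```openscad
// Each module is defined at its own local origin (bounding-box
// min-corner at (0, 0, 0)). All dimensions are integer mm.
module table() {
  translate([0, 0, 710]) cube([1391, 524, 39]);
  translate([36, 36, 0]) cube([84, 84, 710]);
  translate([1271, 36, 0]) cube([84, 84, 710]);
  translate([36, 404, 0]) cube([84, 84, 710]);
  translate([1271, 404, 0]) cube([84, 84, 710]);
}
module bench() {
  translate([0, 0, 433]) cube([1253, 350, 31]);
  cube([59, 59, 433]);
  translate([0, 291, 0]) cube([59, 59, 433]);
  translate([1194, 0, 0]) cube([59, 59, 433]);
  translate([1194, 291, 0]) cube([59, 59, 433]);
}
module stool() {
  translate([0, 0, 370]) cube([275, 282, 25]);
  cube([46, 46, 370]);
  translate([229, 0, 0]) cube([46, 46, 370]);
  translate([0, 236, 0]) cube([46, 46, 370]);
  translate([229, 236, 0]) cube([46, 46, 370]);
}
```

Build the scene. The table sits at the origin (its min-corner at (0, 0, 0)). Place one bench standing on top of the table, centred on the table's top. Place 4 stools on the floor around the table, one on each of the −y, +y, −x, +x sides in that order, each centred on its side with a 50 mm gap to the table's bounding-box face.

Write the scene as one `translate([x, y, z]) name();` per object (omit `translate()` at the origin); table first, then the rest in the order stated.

table();
translate([69, 87, 749]) bench();
translate([558, -332, 0]) stool();
translate([558, 574, 0]) stool();
translate([-325, 121, 0]) stool();
translate([1441, 121, 0]) stool();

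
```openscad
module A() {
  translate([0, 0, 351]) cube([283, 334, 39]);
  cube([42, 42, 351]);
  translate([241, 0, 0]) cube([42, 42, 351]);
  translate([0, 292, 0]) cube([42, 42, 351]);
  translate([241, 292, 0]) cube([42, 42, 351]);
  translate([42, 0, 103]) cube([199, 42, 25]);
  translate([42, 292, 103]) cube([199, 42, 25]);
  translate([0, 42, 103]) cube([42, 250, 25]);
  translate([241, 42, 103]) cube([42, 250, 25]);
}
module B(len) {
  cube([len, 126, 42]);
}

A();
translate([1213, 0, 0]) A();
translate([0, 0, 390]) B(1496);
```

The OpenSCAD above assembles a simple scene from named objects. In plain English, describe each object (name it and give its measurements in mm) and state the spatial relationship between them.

A is a four-legged stool. The seat is a 283×334×39 mm slab whose top surface is at z = 390 mm; four square legs, each 42×42 mm in cross-section, run from the floor (z = 0) to the underside of the seat, each flush with a corner of the seat. Four stretchers, 42 mm wide and 25 mm tall, connect adjacent legs with their undersides at z = 103 mm, each running between the inner faces of the legs it joins and aligned with the legs' outer faces on the other axis.

B is a rectangular beam 1496 mm long (x), 126 mm deep (y), 42 mm thick (z).

The beam spans the tops of two stools placed 930 mm apart, resting at z = 390 mm.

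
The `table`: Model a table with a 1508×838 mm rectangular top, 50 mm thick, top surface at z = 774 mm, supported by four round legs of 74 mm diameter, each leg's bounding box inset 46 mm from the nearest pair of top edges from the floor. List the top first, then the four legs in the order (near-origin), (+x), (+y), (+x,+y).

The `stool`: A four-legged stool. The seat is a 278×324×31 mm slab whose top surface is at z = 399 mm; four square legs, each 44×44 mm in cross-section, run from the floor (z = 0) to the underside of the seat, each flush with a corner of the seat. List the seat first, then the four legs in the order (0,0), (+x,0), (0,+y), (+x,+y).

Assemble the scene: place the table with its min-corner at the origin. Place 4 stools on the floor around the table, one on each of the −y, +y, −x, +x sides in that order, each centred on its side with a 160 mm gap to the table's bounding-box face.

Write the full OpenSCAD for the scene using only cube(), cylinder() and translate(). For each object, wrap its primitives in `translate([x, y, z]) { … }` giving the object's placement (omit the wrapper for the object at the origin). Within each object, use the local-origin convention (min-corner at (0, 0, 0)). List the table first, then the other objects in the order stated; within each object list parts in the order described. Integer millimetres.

translate([0, 0, 724]) cube([1508, 838, 50]);
translate([83, 83, 0]) cylinder(h = 724, r = 37);
translate([1425, 83, 0]) cylinder(h = 724, r = 37);
translate([83, 755, 0]) cylinder(h = 724, r = 37);
translate([1425, 755, 0]) cylinder(h = 724, r = 37);
translate([615, -484, 0]) {
  translate([0, 0, 368]) cube([278, 324, 31]);
  cube([44, 44, 368]);
  translate([234, 0, 0]) cube([44, 44, 368]);
  translate([0, 280, 0]) cube([44, 44, 368]);
  translate([234, 280, 0]) cube([44, 44, 368]);
}
translate([615, 998, 0]) {
  translate([0, 0, 368]) cube([278, 324, 31]);
  cube([44, 44, 368]);
  translate([234, 0, 0]) cube([44, 44, 368]);
  translate([0, 280, 0]) cube([44, 44, 368]);
  translate([234, 280, 0]) cube([44, 44, 368]);
}
translate([-438, 257, 0]) {
  translate([0, 0, 368]) cube([278, 324, 31]);
  cube([44, 44, 368]);
  translate([234, 0, 0]) cube([44, 44, 368]);
  translate([0, 280, 0]) cube([44, 44, 368]);
  translate([234, 280, 0]) cube([44, 44, 368]);
}
translate([1668, 257, 0]) {
  translate([0, 0, 368]) cube([278, 324, 31]);
  cube([44, 44, 368]);
  translate([234, 0, 0]) cube([44, 44, 368]);
  translate([0, 280, 0]) cube([44, 44, 368]);
  translate([234, 280, 0]) cube([44, 44, 368]);
}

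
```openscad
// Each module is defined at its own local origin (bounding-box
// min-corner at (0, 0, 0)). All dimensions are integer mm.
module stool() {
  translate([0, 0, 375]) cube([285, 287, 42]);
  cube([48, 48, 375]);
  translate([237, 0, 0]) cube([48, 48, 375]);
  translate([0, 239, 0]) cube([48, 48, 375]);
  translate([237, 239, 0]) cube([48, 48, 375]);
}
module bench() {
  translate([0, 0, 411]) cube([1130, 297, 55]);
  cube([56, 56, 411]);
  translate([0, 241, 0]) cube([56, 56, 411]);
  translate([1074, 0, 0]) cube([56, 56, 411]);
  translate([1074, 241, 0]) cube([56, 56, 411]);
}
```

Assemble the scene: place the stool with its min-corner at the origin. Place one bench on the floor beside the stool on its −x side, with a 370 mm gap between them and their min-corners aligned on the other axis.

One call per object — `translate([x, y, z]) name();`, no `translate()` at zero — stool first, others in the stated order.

stool();
translate([-1500, 0, 0]) bench();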